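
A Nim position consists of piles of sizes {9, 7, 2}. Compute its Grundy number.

Write each in binary and XOR column by column:
  1001  (9)
  0111  (7)
  0010  (2)
  ----
  1100  (12)

12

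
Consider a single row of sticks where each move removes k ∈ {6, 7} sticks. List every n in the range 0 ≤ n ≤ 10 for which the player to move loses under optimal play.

0, 1, 2, 3, 4, 5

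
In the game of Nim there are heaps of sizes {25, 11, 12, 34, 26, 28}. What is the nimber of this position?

58

Compute the nim-sum pairwise:
25 ^ 11 = 18
18 ^ 12 = 30
30 ^ 34 = 60
60 ^ 26 = 38
38 ^ 28 = 58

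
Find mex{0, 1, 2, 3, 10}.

4

The values 0, 1, 2, 3 are all present; 4 is the first non-negative integer missing from the set.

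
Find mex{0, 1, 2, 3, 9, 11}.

The values 0, 1, 2, 3 are all present; 4 is the first non-negative integer missing from the set.

4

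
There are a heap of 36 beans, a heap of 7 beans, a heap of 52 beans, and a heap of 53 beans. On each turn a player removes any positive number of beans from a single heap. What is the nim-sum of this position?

Nim-sum: 36 ^ 7 ^ 52 ^ 53 = 34.

34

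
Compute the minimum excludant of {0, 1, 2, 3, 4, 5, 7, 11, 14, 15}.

6

The values 0, 1, 2, 3, 4, 5 are all present; 6 is the first non-negative integer missing from the set.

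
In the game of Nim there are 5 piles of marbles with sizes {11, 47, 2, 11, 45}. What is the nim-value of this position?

Compute the nim-sum pairwise:
11 ^ 47 = 36
36 ^ 2 = 38
38 ^ 11 = 45
45 ^ 45 = 0

0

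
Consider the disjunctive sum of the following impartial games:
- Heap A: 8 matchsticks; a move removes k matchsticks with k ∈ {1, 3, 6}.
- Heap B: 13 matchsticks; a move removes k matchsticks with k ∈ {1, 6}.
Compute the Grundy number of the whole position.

0

Grundy values for heap A (subtraction set {1, 3, 6}):
g(0) = mex{} = 0
g(1) = mex{0} = 1
g(2) = mex{1} = 0
g(3) = mex{0} = 1
g(4) = mex{1} = 0
g(5) = mex{0} = 1
g(6) = mex{0,1} = 2
g(7) = mex{0,1,2} = 3
g(8) = mex{0,1,3} = 2
So g(8) = 2.
Grundy values for heap B (subtraction set {1, 6}):
k:     0  1  2  3  4  5  6  7  8  9 10 11 12 13
g(k):  0  1  0  1  0  1  2  0  1  0  1  0  1  2
So g(13) = 2.
By the Sprague-Grundy theorem, the Grundy value of a sum of independent games is the XOR of the component values.
Combined value = 2 ⊕ 2 = 0.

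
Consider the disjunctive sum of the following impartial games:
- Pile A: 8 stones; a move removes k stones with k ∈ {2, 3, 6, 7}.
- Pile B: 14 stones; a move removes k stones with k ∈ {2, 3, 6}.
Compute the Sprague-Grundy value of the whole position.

Build the Grundy sequence for pile A with g(k) = mex{g(k−s) : s ∈ {2, 3, 6, 7}, s ≤ k}:
k:     0  1  2  3  4  5  6  7  8
g(k):  0  0  1  1  2  0  3  1  2
So g(8) = 2.
Grundy values for pile B (subtraction set {2, 3, 6}):
k:     0  1  2  3  4  5  6  7  8  9 10 11 12 13 14
g(k):  0  0  1  1  2  0  3  1  2  0  0  1  1  2  0
So g(14) = 0.
The value of a disjunctive sum is the nim-sum of the parts.
Combined value = 2 XOR 0 = 2.

2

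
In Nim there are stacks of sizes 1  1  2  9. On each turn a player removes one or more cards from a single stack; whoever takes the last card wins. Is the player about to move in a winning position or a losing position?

Winning position

Write each in binary and XOR column by column:
  0001  (1)
  0001  (1)
  0010  (2)
  1001  (9)
  ----
  1011  (11)
The nim-sum is 11 ≠ 0, so this is an N-position: the player to move can win.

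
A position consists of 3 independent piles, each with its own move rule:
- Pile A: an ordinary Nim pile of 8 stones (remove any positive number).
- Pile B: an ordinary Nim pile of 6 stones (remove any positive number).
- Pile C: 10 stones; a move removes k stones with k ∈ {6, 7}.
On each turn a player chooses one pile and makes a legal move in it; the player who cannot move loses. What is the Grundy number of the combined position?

Pile A is a plain Nim pile of size 8, so its Grundy value is 8.
Pile B is a plain Nim pile of size 6, so its Grundy value is 6.
Grundy values for pile C (subtraction set {6, 7}):
g(0) = mex{} = 0
g(1) = mex{} = 0
g(2) = mex{} = 0
g(3) = mex{} = 0
g(4) = mex{} = 0
g(5) = mex{} = 0
g(6) = mex{0} = 1
g(7) = mex{0} = 1
g(8) = mex{0} = 1
g(9) = mex{0} = 1
g(10) = mex{0} = 1
So g(10) = 1.
The value of a disjunctive sum is the nim-sum of the parts.
Combined value = 8 XOR 6 XOR 1 = 15.

15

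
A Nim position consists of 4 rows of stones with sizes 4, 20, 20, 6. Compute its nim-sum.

2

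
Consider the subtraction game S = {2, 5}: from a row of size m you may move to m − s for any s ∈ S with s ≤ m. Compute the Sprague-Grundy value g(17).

1

Grundy values for subtraction set {2, 5}:
k:     0  1  2  3  4  5  6  7  8  9 10 11 12 13 14 15 16 17
g(k):  0  0  1  1  0  2  1  0  0  1  1  0  2  1  0  0  1  1
So g(17) = 1.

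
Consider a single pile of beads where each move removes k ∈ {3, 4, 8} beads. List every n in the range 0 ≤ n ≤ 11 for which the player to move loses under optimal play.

Build the Grundy sequence with g(k) = mex{g(k−s) : s ∈ {3, 4, 8}, s ≤ k}:
g(0) = mex{} = 0
g(1) = mex{} = 0
g(2) = mex{} = 0
g(3) = mex{0} = 1
g(4) = mex{0} = 1
g(5) = mex{0} = 1
g(6) = mex{0,1} = 2
g(7) = mex{1} = 0
g(8) = mex{0,1} = 2
g(9) = mex{0,1,2} = 3
g(10) = mex{0,2} = 1
g(11) = mex{0,1,2} = 3
The P-positions (g = 0) in 0..11 are 0, 1, 2, 7.

0, 1, 2, 7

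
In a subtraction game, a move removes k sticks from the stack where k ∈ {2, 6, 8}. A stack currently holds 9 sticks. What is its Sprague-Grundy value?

2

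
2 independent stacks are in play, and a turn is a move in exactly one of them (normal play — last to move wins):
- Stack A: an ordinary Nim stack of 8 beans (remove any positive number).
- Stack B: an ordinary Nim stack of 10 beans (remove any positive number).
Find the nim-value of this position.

2

Stack A is a plain Nim stack of size 8, so its Grundy value is 8.
Stack B is a plain Nim stack of size 10, so its Grundy value is 10.
By the Sprague-Grundy theorem, the Grundy value of a sum of independent games is the XOR of the component values.
Combined value = 8 ⊕ 10 = 2.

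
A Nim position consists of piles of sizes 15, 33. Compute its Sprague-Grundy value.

Nim-sum: 15 XOR 33 = 46.

46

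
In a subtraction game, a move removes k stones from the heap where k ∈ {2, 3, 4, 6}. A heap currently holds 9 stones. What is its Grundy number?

0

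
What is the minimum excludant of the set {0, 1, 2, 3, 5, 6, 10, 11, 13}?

The values 0, 1, 2, 3 are all present; 4 is the first non-negative integer missing from the set.

4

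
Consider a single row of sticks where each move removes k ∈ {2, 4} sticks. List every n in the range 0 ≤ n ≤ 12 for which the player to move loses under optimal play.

0, 1, 6, 7, 12

Grundy values for subtraction set {2, 4}:
g(0) = mex{} = 0
g(1) = mex{} = 0
g(2) = mex{0} = 1
g(3) = mex{0} = 1
g(4) = mex{0,1} = 2
g(5) = mex{0,1} = 2
g(6) = mex{1,2} = 0
g(7) = mex{1,2} = 0
g(8) = mex{0,2} = 1
g(9) = mex{0,2} = 1
g(10) = mex{0,1} = 2
g(11) = mex{0,1} = 2
g(12) = mex{1,2} = 0
The P-positions (g = 0) in 0..12 are 0, 1, 6, 7, 12.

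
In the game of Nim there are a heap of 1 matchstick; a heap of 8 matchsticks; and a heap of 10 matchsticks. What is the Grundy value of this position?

Nim-sum: 1 XOR 8 XOR 10 = 3.

3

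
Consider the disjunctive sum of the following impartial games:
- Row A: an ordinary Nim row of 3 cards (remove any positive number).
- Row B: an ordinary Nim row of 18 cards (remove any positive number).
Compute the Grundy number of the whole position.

17

Row A is a plain Nim row of size 3, so its Grundy value is 3.
Row B is a plain Nim row of size 18, so its Grundy value is 18.
The value of a disjunctive sum is the nim-sum of the parts.
Combined value = 3 ⊕ 18 = 17.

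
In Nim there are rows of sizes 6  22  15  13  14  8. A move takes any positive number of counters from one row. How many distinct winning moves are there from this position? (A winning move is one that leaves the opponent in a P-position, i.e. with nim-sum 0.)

1

In binary:
  00110  (6)
  10110  (22)
  01111  (15)
  01101  (13)
  01110  (14)
  01000  (8)
  -----
  10100  (20)
The overall nim-sum is X = 20. A row of size p has a winning move iff p XOR X < p (reduce it to p XOR X).
  6: 6 XOR 20 = 18 ≥ 6 — no move.
  22: 22 XOR 20 = 2 < 22 — winning move (to 2).
  15: 15 XOR 20 = 27 ≥ 15 — no move.
  13: 13 XOR 20 = 25 ≥ 13 — no move.
  14: 14 XOR 20 = 26 ≥ 14 — no move.
  8: 8 XOR 20 = 28 ≥ 8 — no move.
That gives 1 winning move.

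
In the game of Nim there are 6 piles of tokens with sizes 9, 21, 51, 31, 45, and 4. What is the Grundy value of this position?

Compute the nim-sum pairwise:
9 ^ 21 = 28
28 ^ 51 = 47
47 ^ 31 = 48
48 ^ 45 = 29
29 ^ 4 = 25

25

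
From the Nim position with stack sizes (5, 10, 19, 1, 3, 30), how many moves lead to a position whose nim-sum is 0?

0

Bitwise XOR of the heap sizes:
  00101  (5)
  01010  (10)
  10011  (19)
  00001  (1)
  00011  (3)
  11110  (30)
  -----
  00000  (0)
The nim-sum is already 0, so every move leaves a nonzero nim-sum — there are no winning moves.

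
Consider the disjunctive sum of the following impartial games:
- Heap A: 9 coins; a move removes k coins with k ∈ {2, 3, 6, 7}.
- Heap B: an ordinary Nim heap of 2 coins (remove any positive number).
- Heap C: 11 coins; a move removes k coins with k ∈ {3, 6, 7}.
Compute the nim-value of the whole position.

2

For heap A, compute g(0), g(1), … with moves {2, 3, 6, 7}:
g(0) = mex{} = 0
g(1) = mex{} = 0
g(2) = mex{0} = 1
g(3) = mex{0} = 1
g(4) = mex{0,1} = 2
g(5) = mex{1} = 0
g(6) = mex{0,1,2} = 3
g(7) = mex{0,2} = 1
g(8) = mex{0,1,3} = 2
g(9) = mex{1,3} = 0
So g(9) = 0.
Heap B is a plain Nim heap of size 2, so its Grundy value is 2.
Grundy values for heap C (subtraction set {3, 6, 7}):
g(0) = mex{} = 0
g(1) = mex{} = 0
g(2) = mex{} = 0
g(3) = mex{0} = 1
g(4) = mex{0} = 1
g(5) = mex{0} = 1
g(6) = mex{0,1} = 2
g(7) = mex{0,1} = 2
g(8) = mex{0,1} = 2
g(9) = mex{0,1,2} = 3
g(10) = mex{1,2} = 0
g(11) = mex{1,2} = 0
So g(11) = 0.
By the Sprague-Grundy theorem, the Grundy value of a sum of independent games is the XOR of the component values.
Combined value = 0 ⊕ 2 ⊕ 0 = 2.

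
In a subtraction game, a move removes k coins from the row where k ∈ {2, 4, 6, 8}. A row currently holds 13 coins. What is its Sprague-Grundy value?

1

Build the Grundy sequence with g(k) = mex{g(k−s) : s ∈ {2, 4, 6, 8}, s ≤ k}:
k:     0  1  2  3  4  5  6  7  8  9 10 11 12 13
g(k):  0  0  1  1  2  2  3  3  4  4  0  0  1  1
So g(13) = 1.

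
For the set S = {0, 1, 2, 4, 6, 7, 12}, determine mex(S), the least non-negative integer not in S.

The values 0, 1, 2 are all present; 3 is the first non-negative integer missing from the set.

3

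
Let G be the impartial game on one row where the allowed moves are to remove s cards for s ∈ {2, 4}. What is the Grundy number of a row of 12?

0

Grundy values for subtraction set {2, 4}:
k:     0  1  2  3  4  5  6  7  8  9 10 11 12
g(k):  0  0  1  1  2  2  0  0  1  1  2  2  0
So g(12) = 0.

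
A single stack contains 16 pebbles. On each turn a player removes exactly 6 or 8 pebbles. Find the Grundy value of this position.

Build the Grundy sequence with g(k) = mex{g(k−s) : s ∈ {6, 8}, s ≤ k}:
k:     0  1  2  3  4  5  6  7  8  9 10 11 12 13 14 15 16
g(k):  0  0  0  0  0  0  1  1  1  1  1  1  2  2  0  0  0
So g(16) = 0.

0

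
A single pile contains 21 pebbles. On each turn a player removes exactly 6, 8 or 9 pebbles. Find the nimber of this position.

Compute g(0), g(1), … for moves {6, 8, 9}:
k:     0  1  2  3  4  5  6  7  8  9 10 11 12 13 14 15 16 17 18 19 20 21
g(k):  0  0  0  0  0  0  1  1  1  1  1  1  2  2  2  0  0  0  0  0  0  1
So g(21) = 1.

1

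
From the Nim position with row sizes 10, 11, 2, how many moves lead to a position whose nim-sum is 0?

Nim-sum: 10 XOR 11 XOR 2 = 3.
The overall nim-sum is X = 3. A row of size p has a winning move iff p XOR X < p (reduce it to p XOR X).
  10: 10 XOR 3 = 9 < 10 — winning move (to 9).
  11: 11 XOR 3 = 8 < 11 — winning move (to 8).
  2: 2 XOR 3 = 1 < 2 — winning move (to 1).
That gives 3 winning moves.

3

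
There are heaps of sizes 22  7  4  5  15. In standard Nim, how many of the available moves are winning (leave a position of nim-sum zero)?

Compute the nim-sum pairwise:
22 ^ 7 = 17
17 ^ 4 = 21
21 ^ 5 = 16
16 ^ 15 = 31
The overall nim-sum is X = 31. A heap of size p has a winning move iff p XOR X < p (reduce it to p XOR X).
  22: 22 XOR 31 = 9 < 22 — winning move (to 9).
  7: 7 XOR 31 = 24 ≥ 7 — no move.
  4: 4 XOR 31 = 27 ≥ 4 — no move.
  5: 5 XOR 31 = 26 ≥ 5 — no move.
  15: 15 XOR 31 = 16 ≥ 15 — no move.
That gives 1 winning move.

1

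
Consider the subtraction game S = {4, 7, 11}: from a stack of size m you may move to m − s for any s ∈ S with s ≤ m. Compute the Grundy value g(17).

0

Build the Grundy sequence with g(k) = mex{g(k−s) : s ∈ {4, 7, 11}, s ≤ k}:
k:     0  1  2  3  4  5  6  7  8  9 10 11 12 13 14 15 16 17
g(k):  0  0  0  0  1  1  1  1  2  2  2  2  3  3  3  0  0  0
So g(17) = 0.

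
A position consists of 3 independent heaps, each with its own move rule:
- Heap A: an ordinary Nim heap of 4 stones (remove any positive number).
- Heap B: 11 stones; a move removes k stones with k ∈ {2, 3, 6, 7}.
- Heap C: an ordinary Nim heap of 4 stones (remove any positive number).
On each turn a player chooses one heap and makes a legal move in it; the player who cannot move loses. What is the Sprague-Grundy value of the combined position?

1

Heap A is a plain Nim heap of size 4, so its Grundy value is 4.
Grundy values for heap B (subtraction set {2, 3, 6, 7}):
k:     0  1  2  3  4  5  6  7  8  9 10 11
g(k):  0  0  1  1  2  0  3  1  2  0  0  1
So g(11) = 1.
Heap C is a plain Nim heap of size 4, so its Grundy value is 4.
By the Sprague-Grundy theorem, the Grundy value of a sum of independent games is the XOR of the component values.
Combined value = 4 ⊕ 1 ⊕ 4 = 1.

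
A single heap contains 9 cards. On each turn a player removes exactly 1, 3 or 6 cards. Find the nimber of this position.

0

Compute g(0), g(1), … for moves {1, 3, 6}:
k:     0  1  2  3  4  5  6  7  8  9
g(k):  0  1  0  1  0  1  2  3  2  0
So g(9) = 0.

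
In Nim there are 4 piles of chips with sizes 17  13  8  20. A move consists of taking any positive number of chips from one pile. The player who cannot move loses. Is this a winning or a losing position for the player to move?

Losing position

Nim-sum: 17 ⊕ 13 ⊕ 8 ⊕ 20 = 0.
The nim-sum is 0, so this is a P-position: the player to move is in a losing position under optimal play.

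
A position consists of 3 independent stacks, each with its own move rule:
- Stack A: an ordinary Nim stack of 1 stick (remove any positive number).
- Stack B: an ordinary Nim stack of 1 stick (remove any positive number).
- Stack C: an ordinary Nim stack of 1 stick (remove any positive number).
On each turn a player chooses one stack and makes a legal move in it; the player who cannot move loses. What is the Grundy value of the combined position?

Stack A is a plain Nim stack of size 1, so its Grundy value is 1.
Stack B is a plain Nim stack of size 1, so its Grundy value is 1.
Stack C is a plain Nim stack of size 1, so its Grundy value is 1.
The value of a disjunctive sum is the nim-sum of the parts.
Combined value = 1 ⊕ 1 ⊕ 1 = 1.

1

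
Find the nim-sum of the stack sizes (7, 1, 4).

2

Nim-sum: 7 XOR 1 XOR 4 = 2.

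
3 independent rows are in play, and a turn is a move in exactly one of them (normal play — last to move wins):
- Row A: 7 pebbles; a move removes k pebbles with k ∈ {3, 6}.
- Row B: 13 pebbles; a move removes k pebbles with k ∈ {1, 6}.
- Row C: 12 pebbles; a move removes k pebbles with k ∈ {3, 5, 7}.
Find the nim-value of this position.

Build the Grundy sequence for row A with g(k) = mex{g(k−s) : s ∈ {3, 6}, s ≤ k}:
k:     0  1  2  3  4  5  6  7
g(k):  0  0  0  1  1  1  2  2
So g(7) = 2.
For row B, compute g(0), g(1), … with moves {1, 6}:
g(0) = mex{} = 0
g(1) = mex{0} = 1
g(2) = mex{1} = 0
g(3) = mex{0} = 1
g(4) = mex{1} = 0
g(5) = mex{0} = 1
g(6) = mex{0,1} = 2
g(7) = mex{1,2} = 0
g(8) = mex{0} = 1
g(9) = mex{1} = 0
g(10) = mex{0} = 1
g(11) = mex{1} = 0
g(12) = mex{0,2} = 1
g(13) = mex{0,1} = 2
So g(13) = 2.
Grundy values for row C (subtraction set {3, 5, 7}):
k:     0  1  2  3  4  5  6  7  8  9 10 11 12
g(k):  0  0  0  1  1  1  2  2  2  3  0  0  0
So g(12) = 0.
By the Sprague-Grundy theorem, the Grundy value of a sum of independent games is the XOR of the component values.
Combined value = 2 ⊕ 2 ⊕ 0 = 0.

0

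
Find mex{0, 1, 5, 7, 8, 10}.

The values 0, 1 are all present; 2 is the first non-negative integer missing from the set.

2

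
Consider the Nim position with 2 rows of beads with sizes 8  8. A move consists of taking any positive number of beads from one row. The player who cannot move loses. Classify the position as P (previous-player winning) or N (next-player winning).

Compute the nim-sum pairwise:
8 XOR 8 = 0
The nim-sum is 0, so this is a P-position: the player to move is in a losing position under optimal play.

P-position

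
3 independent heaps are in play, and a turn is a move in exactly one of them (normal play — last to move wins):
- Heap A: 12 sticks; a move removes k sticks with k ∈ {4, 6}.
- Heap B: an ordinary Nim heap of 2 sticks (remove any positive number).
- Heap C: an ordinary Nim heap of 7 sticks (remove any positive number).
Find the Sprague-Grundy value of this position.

Grundy values for heap A (subtraction set {4, 6}):
k:     0  1  2  3  4  5  6  7  8  9 10 11 12
g(k):  0  0  0  0  1  1  1  1  2  2  0  0  0
So g(12) = 0.
Heap B is a plain Nim heap of size 2, so its Grundy value is 2.
Heap C is a plain Nim heap of size 7, so its Grundy value is 7.
The value of a disjunctive sum is the nim-sum of the parts.
Combined value = 0 ⊕ 2 ⊕ 7 = 5.

5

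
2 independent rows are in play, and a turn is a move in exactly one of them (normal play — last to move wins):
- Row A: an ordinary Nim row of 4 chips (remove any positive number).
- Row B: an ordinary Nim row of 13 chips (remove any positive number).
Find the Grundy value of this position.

9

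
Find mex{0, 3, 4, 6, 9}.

0 is in the set but 1 is not, so the mex is 1.

1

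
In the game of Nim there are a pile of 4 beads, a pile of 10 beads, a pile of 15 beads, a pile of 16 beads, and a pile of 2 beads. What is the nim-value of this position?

Nim-sum: 4 XOR 10 XOR 15 XOR 16 XOR 2 = 19.

19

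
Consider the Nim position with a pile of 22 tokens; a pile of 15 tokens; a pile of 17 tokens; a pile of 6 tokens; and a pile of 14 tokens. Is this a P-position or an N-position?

Compute the nim-sum pairwise:
22 ^ 15 = 25
25 ^ 17 = 8
8 ^ 6 = 14
14 ^ 14 = 0
The nim-sum is 0, so this is a P-position: the player to move is in a losing position under optimal play.

P-position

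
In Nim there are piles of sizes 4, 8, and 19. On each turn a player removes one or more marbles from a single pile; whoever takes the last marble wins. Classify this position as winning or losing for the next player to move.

Nim-sum: 4 XOR 8 XOR 19 = 31.
The nim-sum is 31 ≠ 0, so this is an N-position: the player to move can win.

Winning position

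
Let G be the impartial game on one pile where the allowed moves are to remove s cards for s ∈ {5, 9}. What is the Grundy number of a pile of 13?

2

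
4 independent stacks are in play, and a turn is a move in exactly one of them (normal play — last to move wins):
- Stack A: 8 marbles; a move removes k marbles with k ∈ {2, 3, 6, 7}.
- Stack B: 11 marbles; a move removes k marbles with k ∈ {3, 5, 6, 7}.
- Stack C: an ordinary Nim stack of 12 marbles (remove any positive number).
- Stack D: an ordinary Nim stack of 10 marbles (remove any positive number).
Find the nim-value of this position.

Grundy values for stack A (subtraction set {2, 3, 6, 7}):
g(0) = mex{} = 0
g(1) = mex{} = 0
g(2) = mex{0} = 1
g(3) = mex{0} = 1
g(4) = mex{0,1} = 2
g(5) = mex{1} = 0
g(6) = mex{0,1,2} = 3
g(7) = mex{0,2} = 1
g(8) = mex{0,1,3} = 2
So g(8) = 2.
Build the Grundy sequence for stack B with g(k) = mex{g(k−s) : s ∈ {3, 5, 6, 7}, s ≤ k}:
k:     0  1  2  3  4  5  6  7  8  9 10 11
g(k):  0  0  0  1  1  1  2  2  2  3  0  0
So g(11) = 0.
Stack C is a plain Nim stack of size 12, so its Grundy value is 12.
Stack D is a plain Nim stack of size 10, so its Grundy value is 10.
The value of a disjunctive sum is the nim-sum of the parts.
Combined value = 2 XOR 0 XOR 12 XOR 10 = 4.

4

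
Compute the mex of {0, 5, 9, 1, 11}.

2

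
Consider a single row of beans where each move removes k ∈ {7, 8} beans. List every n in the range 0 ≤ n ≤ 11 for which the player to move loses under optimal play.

0, 1, 2, 3, 4, 5, 6

Grundy values for subtraction set {7, 8}:
k:     0  1  2  3  4  5  6  7  8  9 10 11
g(k):  0  0  0  0  0  0  0  1  1  1  1  1
The P-positions (g = 0) in 0..11 are 0, 1, 2, 3, 4, 5, 6.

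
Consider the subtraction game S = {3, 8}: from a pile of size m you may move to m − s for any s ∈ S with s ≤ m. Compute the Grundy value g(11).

0

Build the Grundy sequence with g(k) = mex{g(k−s) : s ∈ {3, 8}, s ≤ k}:
k:     0  1  2  3  4  5  6  7  8  9 10 11
g(k):  0  0  0  1  1  1  0  0  2  1  1  0
So g(11) = 0.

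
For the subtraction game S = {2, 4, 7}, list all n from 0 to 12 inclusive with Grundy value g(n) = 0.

0, 1, 6, 9, 12

Compute g(0), g(1), … for moves {2, 4, 7}:
g(0) = mex{} = 0
g(1) = mex{} = 0
g(2) = mex{0} = 1
g(3) = mex{0} = 1
g(4) = mex{0,1} = 2
g(5) = mex{0,1} = 2
g(6) = mex{1,2} = 0
g(7) = mex{0,1,2} = 3
g(8) = mex{0,2} = 1
g(9) = mex{1,2,3} = 0
g(10) = mex{0,1} = 2
g(11) = mex{0,2,3} = 1
g(12) = mex{1,2} = 0
The P-positions (g = 0) in 0..12 are 0, 1, 6, 9, 12.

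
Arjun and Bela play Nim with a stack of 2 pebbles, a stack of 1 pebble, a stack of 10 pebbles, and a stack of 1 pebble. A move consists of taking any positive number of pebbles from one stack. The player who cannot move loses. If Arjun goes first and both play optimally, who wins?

Arjun wins

Compute the nim-sum pairwise:
2 XOR 1 = 3
3 XOR 10 = 9
9 XOR 1 = 8
The nim-sum is 8 ≠ 0, so this is an N-position: the player to move can win; Arjun has a winning move.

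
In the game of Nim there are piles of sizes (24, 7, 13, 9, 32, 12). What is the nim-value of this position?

Nim-sum: 24 XOR 7 XOR 13 XOR 9 XOR 32 XOR 12 = 55.

55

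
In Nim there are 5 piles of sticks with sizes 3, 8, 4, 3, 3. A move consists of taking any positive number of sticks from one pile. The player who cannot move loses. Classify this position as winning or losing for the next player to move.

Winning position

Bitwise XOR of the heap sizes:
  0011  (3)
  1000  (8)
  0100  (4)
  0011  (3)
  0011  (3)
  ----
  1111  (15)
The nim-sum is 15 ≠ 0, so this is an N-position: the player to move can win.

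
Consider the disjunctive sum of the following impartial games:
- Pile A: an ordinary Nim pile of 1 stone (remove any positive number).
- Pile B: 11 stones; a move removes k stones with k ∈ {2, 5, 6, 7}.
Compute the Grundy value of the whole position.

Pile A is a plain Nim pile of size 1, so its Grundy value is 1.
Build the Grundy sequence for pile B with g(k) = mex{g(k−s) : s ∈ {2, 5, 6, 7}, s ≤ k}:
k:     0  1  2  3  4  5  6  7  8  9 10 11
g(k):  0  0  1  1  0  2  1  3  2  2  3  3
So g(11) = 3.
By the Sprague-Grundy theorem, the Grundy value of a sum of independent games is the XOR of the component values.
Combined value = 1 XOR 3 = 2.

2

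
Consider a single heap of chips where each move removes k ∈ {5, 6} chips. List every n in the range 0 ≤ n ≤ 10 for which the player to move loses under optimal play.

Compute g(0), g(1), … for moves {5, 6}:
k:     0  1  2  3  4  5  6  7  8  9 10
g(k):  0  0  0  0  0  1  1  1  1  1  2
The P-positions (g = 0) in 0..10 are 0, 1, 2, 3, 4.

0, 1, 2, 3, 4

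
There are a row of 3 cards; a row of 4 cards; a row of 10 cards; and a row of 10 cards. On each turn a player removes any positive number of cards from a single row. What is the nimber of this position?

7

Nim-sum: 3 ⊕ 4 ⊕ 10 ⊕ 10 = 7.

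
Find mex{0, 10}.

0 is in the set but 1 is not, so the mex is 1.

1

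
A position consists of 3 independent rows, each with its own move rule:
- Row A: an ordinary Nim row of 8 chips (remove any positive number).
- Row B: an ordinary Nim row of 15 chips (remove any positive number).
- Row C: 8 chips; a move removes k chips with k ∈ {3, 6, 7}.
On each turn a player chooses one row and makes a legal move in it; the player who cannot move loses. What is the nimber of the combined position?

5

Row A is a plain Nim row of size 8, so its Grundy value is 8.
Row B is a plain Nim row of size 15, so its Grundy value is 15.
For row C, compute g(0), g(1), … with moves {3, 6, 7}:
k:     0  1  2  3  4  5  6  7  8
g(k):  0  0  0  1  1  1  2  2  2
So g(8) = 2.
By the Sprague-Grundy theorem, the Grundy value of a sum of independent games is the XOR of the component values.
Combined value = 8 ⊕ 15 ⊕ 2 = 5.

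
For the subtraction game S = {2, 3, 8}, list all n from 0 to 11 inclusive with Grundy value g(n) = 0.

Build the Grundy sequence with g(k) = mex{g(k−s) : s ∈ {2, 3, 8}, s ≤ k}:
g(0) = mex{} = 0
g(1) = mex{} = 0
g(2) = mex{0} = 1
g(3) = mex{0} = 1
g(4) = mex{0,1} = 2
g(5) = mex{1} = 0
g(6) = mex{1,2} = 0
g(7) = mex{0,2} = 1
g(8) = mex{0} = 1
g(9) = mex{0,1} = 2
g(10) = mex{1} = 0
g(11) = mex{1,2} = 0
The P-positions (g = 0) in 0..11 are 0, 1, 5, 6, 10, 11.

0, 1, 5, 6, 10, 11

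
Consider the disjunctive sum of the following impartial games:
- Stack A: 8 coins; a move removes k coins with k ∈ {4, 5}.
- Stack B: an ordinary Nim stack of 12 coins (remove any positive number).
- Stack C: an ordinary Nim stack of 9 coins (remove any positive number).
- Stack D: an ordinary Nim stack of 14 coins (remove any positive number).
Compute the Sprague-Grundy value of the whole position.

9

Build the Grundy sequence for stack A with g(k) = mex{g(k−s) : s ∈ {4, 5}, s ≤ k}:
k:     0  1  2  3  4  5  6  7  8
g(k):  0  0  0  0  1  1  1  1  2
So g(8) = 2.
Stack B is a plain Nim stack of size 12, so its Grundy value is 12.
Stack C is a plain Nim stack of size 9, so its Grundy value is 9.
Stack D is a plain Nim stack of size 14, so its Grundy value is 14.
The value of a disjunctive sum is the nim-sum of the parts.
Combined value = 2 XOR 12 XOR 9 XOR 14 = 9.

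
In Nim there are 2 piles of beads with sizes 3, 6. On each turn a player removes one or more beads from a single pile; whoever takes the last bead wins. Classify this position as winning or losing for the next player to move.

Winning position

Nim-sum: 3 XOR 6 = 5.
The nim-sum is 5 ≠ 0, so this is an N-position: the player to move can win.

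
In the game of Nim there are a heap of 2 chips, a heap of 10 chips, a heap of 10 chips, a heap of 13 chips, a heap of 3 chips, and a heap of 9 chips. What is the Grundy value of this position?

In binary:
  0010  (2)
  1010  (10)
  1010  (10)
  1101  (13)
  0011  (3)
  1001  (9)
  ----
  0101  (5)

5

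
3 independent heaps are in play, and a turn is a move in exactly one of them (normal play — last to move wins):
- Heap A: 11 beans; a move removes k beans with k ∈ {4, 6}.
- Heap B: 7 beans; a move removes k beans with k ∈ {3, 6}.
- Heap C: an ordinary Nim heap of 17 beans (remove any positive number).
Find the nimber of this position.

For heap A, compute g(0), g(1), … with moves {4, 6}:
g(0) = mex{} = 0
g(1) = mex{} = 0
g(2) = mex{} = 0
g(3) = mex{} = 0
g(4) = mex{0} = 1
g(5) = mex{0} = 1
g(6) = mex{0} = 1
g(7) = mex{0} = 1
g(8) = mex{0,1} = 2
g(9) = mex{0,1} = 2
g(10) = mex{1} = 0
g(11) = mex{1} = 0
So g(11) = 0.
For heap B, compute g(0), g(1), … with moves {3, 6}:
k:     0  1  2  3  4  5  6  7
g(k):  0  0  0  1  1  1  2  2
So g(7) = 2.
Heap C is a plain Nim heap of size 17, so its Grundy value is 17.
The value of a disjunctive sum is the nim-sum of the parts.
Combined value = 0 XOR 2 XOR 17 = 19.

19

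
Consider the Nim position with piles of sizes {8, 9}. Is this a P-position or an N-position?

Write each in binary and XOR column by column:
  1000  (8)
  1001  (9)
  ----
  0001  (1)
The nim-sum is 1 ≠ 0, so this is an N-position: the player to move can win.

N-position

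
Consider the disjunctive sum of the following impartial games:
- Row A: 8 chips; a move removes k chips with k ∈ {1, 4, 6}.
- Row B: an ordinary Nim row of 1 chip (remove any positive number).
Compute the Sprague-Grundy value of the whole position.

0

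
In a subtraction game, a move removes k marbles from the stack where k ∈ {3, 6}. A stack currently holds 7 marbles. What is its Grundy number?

2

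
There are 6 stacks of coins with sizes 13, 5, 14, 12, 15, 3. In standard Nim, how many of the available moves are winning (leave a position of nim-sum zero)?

5

Compute the nim-sum pairwise:
13 ⊕ 5 = 8
8 ⊕ 14 = 6
6 ⊕ 12 = 10
10 ⊕ 15 = 5
5 ⊕ 3 = 6
The overall nim-sum is X = 6. A stack of size p has a winning move iff p XOR X < p (reduce it to p XOR X).
  13: 13 XOR 6 = 11 < 13 — winning move (to 11).
  5: 5 XOR 6 = 3 < 5 — winning move (to 3).
  14: 14 XOR 6 = 8 < 14 — winning move (to 8).
  12: 12 XOR 6 = 10 < 12 — winning move (to 10).
  15: 15 XOR 6 = 9 < 15 — winning move (to 9).
  3: 3 XOR 6 = 5 ≥ 3 — no move.
That gives 5 winning moves.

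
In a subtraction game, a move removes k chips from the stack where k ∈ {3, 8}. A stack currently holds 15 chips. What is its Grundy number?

1

Compute g(0), g(1), … for moves {3, 8}:
k:     0  1  2  3  4  5  6  7  8  9 10 11 12 13 14 15
g(k):  0  0  0  1  1  1  0  0  2  1  1  0  0  0  1  1
So g(15) = 1.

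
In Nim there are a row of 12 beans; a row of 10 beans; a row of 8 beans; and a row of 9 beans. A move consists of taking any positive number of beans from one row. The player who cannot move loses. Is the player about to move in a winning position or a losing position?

Compute the nim-sum pairwise:
12 XOR 10 = 6
6 XOR 8 = 14
14 XOR 9 = 7
The nim-sum is 7 ≠ 0, so this is an N-position: the player to move can win.

Winning position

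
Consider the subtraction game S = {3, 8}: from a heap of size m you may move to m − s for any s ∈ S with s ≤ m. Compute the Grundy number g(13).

Compute g(0), g(1), … for moves {3, 8}:
g(0) = mex{} = 0
g(1) = mex{} = 0
g(2) = mex{} = 0
g(3) = mex{0} = 1
g(4) = mex{0} = 1
g(5) = mex{0} = 1
g(6) = mex{1} = 0
g(7) = mex{1} = 0
g(8) = mex{0,1} = 2
g(9) = mex{0} = 1
g(10) = mex{0} = 1
g(11) = mex{1,2} = 0
g(12) = mex{1} = 0
g(13) = mex{1} = 0
So g(13) = 0.

0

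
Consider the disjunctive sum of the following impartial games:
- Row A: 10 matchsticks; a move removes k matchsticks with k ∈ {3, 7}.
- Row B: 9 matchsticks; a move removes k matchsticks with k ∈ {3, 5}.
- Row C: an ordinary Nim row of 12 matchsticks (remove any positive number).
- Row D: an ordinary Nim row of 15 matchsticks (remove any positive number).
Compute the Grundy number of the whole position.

3

Grundy values for row A (subtraction set {3, 7}):
k:     0  1  2  3  4  5  6  7  8  9 10
g(k):  0  0  0  1  1  1  0  2  2  1  0
So g(10) = 0.
Grundy values for row B (subtraction set {3, 5}):
k:     0  1  2  3  4  5  6  7  8  9
g(k):  0  0  0  1  1  1  2  2  0  0
So g(9) = 0.
Row C is a plain Nim row of size 12, so its Grundy value is 12.
Row D is a plain Nim row of size 15, so its Grundy value is 15.
The value of a disjunctive sum is the nim-sum of the parts.
Combined value = 0 XOR 0 XOR 12 XOR 15 = 3.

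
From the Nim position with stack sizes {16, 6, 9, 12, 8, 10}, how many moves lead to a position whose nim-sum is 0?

1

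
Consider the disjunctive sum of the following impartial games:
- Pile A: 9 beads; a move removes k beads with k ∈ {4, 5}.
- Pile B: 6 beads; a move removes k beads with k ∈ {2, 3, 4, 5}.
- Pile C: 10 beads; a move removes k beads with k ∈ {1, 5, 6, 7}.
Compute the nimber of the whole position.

For pile A, compute g(0), g(1), … with moves {4, 5}:
g(0) = mex{} = 0
g(1) = mex{} = 0
g(2) = mex{} = 0
g(3) = mex{} = 0
g(4) = mex{0} = 1
g(5) = mex{0} = 1
g(6) = mex{0} = 1
g(7) = mex{0} = 1
g(8) = mex{0,1} = 2
g(9) = mex{1} = 0
So g(9) = 0.
Grundy values for pile B (subtraction set {2, 3, 4, 5}):
g(0) = mex{} = 0
g(1) = mex{} = 0
g(2) = mex{0} = 1
g(3) = mex{0} = 1
g(4) = mex{0,1} = 2
g(5) = mex{0,1} = 2
g(6) = mex{0,1,2} = 3
So g(6) = 3.
For pile C, compute g(0), g(1), … with moves {1, 5, 6, 7}:
k:     0  1  2  3  4  5  6  7  8  9 10
g(k):  0  1  0  1  0  1  2  3  2  3  2
So g(10) = 2.
By the Sprague-Grundy theorem, the Grundy value of a sum of independent games is the XOR of the component values.
Combined value = 0 ⊕ 3 ⊕ 2 = 1.

1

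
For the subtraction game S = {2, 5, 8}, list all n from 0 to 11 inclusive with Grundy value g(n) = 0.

0, 1, 4, 7, 10, 11

Grundy values for subtraction set {2, 5, 8}:
k:     0  1  2  3  4  5  6  7  8  9 10 11
g(k):  0  0  1  1  0  2  1  0  2  1  0  0
The P-positions (g = 0) in 0..11 are 0, 1, 4, 7, 10, 11.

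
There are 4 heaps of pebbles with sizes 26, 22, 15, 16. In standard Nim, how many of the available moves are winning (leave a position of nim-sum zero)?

3

Write each in binary and XOR column by column:
  11010  (26)
  10110  (22)
  01111  (15)
  10000  (16)
  -----
  10011  (19)
The overall nim-sum is X = 19. A heap of size p has a winning move iff p XOR X < p (reduce it to p XOR X).
  26: 26 XOR 19 = 9 < 26 — winning move (to 9).
  22: 22 XOR 19 = 5 < 22 — winning move (to 5).
  15: 15 XOR 19 = 28 ≥ 15 — no move.
  16: 16 XOR 19 = 3 < 16 — winning move (to 3).
That gives 3 winning moves.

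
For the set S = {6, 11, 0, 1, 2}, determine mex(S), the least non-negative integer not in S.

3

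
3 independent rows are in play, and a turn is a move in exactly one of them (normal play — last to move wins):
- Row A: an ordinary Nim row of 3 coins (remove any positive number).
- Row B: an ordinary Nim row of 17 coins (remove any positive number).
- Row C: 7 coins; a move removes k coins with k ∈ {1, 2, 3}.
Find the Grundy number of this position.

17

Row A is a plain Nim row of size 3, so its Grundy value is 3.
Row B is a plain Nim row of size 17, so its Grundy value is 17.
For row C, compute g(0), g(1), … with moves {1, 2, 3}:
k:     0  1  2  3  4  5  6  7
g(k):  0  1  2  3  0  1  2  3
So g(7) = 3.
By the Sprague-Grundy theorem, the Grundy value of a sum of independent games is the XOR of the component values.
Combined value = 3 ⊕ 17 ⊕ 3 = 17.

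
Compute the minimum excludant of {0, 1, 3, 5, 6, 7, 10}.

The values 0, 1 are all present; 2 is the first non-negative integer missing from the set.

2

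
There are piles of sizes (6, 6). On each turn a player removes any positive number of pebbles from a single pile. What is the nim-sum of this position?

0

Compute the nim-sum pairwise:
6 ⊕ 6 = 0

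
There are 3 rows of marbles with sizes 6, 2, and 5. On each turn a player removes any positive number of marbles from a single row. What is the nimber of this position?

Compute the nim-sum pairwise:
6 ^ 2 = 4
4 ^ 5 = 1

1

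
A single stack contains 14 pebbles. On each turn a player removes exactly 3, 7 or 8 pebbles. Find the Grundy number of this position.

Build the Grundy sequence with g(k) = mex{g(k−s) : s ∈ {3, 7, 8}, s ≤ k}:
g(0) = mex{} = 0
g(1) = mex{} = 0
g(2) = mex{} = 0
g(3) = mex{0} = 1
g(4) = mex{0} = 1
g(5) = mex{0} = 1
g(6) = mex{1} = 0
g(7) = mex{0,1} = 2
g(8) = mex{0,1} = 2
g(9) = mex{0} = 1
g(10) = mex{0,1,2} = 3
g(11) = mex{1,2} = 0
g(12) = mex{1} = 0
g(13) = mex{0,1,3} = 2
g(14) = mex{0,2} = 1
So g(14) = 1.

1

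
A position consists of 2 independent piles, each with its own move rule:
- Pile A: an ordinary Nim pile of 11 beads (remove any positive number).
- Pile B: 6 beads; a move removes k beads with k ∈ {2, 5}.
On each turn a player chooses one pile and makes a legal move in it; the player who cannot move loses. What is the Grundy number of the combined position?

10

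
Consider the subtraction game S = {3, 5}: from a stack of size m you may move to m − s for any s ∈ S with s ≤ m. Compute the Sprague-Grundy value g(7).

2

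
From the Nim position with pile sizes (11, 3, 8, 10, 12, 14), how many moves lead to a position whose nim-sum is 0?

Compute the nim-sum pairwise:
11 XOR 3 = 8
8 XOR 8 = 0
0 XOR 10 = 10
10 XOR 12 = 6
6 XOR 14 = 8
The overall nim-sum is X = 8. A pile of size p has a winning move iff p XOR X < p (reduce it to p XOR X).
  11: 11 XOR 8 = 3 < 11 — winning move (to 3).
  3: 3 XOR 8 = 11 ≥ 3 — no move.
  8: 8 XOR 8 = 0 < 8 — winning move (to 0).
  10: 10 XOR 8 = 2 < 10 — winning move (to 2).
  12: 12 XOR 8 = 4 < 12 — winning move (to 4).
  14: 14 XOR 8 = 6 < 14 — winning move (to 6).
That gives 5 winning moves.

5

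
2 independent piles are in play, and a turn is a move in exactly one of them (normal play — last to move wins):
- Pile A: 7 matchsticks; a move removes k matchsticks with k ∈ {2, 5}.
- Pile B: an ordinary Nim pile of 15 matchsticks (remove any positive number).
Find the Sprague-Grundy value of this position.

15

Grundy values for pile A (subtraction set {2, 5}):
g(0) = mex{} = 0
g(1) = mex{} = 0
g(2) = mex{0} = 1
g(3) = mex{0} = 1
g(4) = mex{1} = 0
g(5) = mex{0,1} = 2
g(6) = mex{0} = 1
g(7) = mex{1,2} = 0
So g(7) = 0.
Pile B is a plain Nim pile of size 15, so its Grundy value is 15.
The value of a disjunctive sum is the nim-sum of the parts.
Combined value = 0 ⊕ 15 = 15.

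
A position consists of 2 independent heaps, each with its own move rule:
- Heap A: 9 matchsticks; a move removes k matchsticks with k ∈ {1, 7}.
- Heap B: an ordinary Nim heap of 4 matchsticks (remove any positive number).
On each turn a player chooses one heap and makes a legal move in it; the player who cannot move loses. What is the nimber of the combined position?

For heap A, compute g(0), g(1), … with moves {1, 7}:
g(0) = mex{} = 0
g(1) = mex{0} = 1
g(2) = mex{1} = 0
g(3) = mex{0} = 1
g(4) = mex{1} = 0
g(5) = mex{0} = 1
g(6) = mex{1} = 0
g(7) = mex{0} = 1
g(8) = mex{1} = 0
g(9) = mex{0} = 1
So g(9) = 1.
Heap B is a plain Nim heap of size 4, so its Grundy value is 4.
By the Sprague-Grundy theorem, the Grundy value of a sum of independent games is the XOR of the component values.
Combined value = 1 XOR 4 = 5.

5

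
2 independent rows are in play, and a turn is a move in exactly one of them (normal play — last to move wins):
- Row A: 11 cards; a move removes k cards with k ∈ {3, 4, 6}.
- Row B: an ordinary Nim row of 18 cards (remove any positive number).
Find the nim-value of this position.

18

For row A, compute g(0), g(1), … with moves {3, 4, 6}:
k:     0  1  2  3  4  5  6  7  8  9 10 11
g(k):  0  0  0  1  1  1  2  2  2  0  0  0
So g(11) = 0.
Row B is a plain Nim row of size 18, so its Grundy value is 18.
The value of a disjunctive sum is the nim-sum of the parts.
Combined value = 0 ⊕ 18 = 18.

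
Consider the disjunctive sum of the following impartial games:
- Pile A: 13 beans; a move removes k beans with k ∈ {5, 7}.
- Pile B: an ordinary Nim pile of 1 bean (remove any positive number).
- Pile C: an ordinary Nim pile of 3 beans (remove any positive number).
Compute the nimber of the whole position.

2

For pile A, compute g(0), g(1), … with moves {5, 7}:
k:     0  1  2  3  4  5  6  7  8  9 10 11 12 13
g(k):  0  0  0  0  0  1  1  1  1  1  2  2  0  0
So g(13) = 0.
Pile B is a plain Nim pile of size 1, so its Grundy value is 1.
Pile C is a plain Nim pile of size 3, so its Grundy value is 3.
The value of a disjunctive sum is the nim-sum of the parts.
Combined value = 0 ⊕ 1 ⊕ 3 = 2.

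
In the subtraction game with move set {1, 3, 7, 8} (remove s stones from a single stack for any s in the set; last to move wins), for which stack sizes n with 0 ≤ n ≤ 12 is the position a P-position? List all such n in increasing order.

0, 2, 4, 6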